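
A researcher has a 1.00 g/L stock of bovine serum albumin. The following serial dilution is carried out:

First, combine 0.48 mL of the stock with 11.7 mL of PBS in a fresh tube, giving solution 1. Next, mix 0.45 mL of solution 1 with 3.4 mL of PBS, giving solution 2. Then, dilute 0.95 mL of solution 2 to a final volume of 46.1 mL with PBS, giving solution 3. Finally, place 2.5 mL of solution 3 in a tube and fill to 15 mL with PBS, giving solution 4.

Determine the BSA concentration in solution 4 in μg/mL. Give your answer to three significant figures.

0.0158 μg/mL

Step 1: 0.48 mL + 11.7 mL = 12.18 mL total → factor 12.18/0.48 = 25.375
Step 2: 0.45 mL + 3.4 mL = 3.85 mL total → factor 3.85/0.45 = 8.5556
Step 3: 0.95 mL brought to 46.1 mL → factor 46.1/0.95 = 48.526
Step 4: 2.5 mL brought to 15 mL → factor 15/2.5 = 6
Overall dilution factor = 25.375 × 8.5556 × 48.526 × 6 = 63210
Final = 1.00 g/L / 63210 = 1.582 × 10^-5 g/L = 0.0158 μg/mL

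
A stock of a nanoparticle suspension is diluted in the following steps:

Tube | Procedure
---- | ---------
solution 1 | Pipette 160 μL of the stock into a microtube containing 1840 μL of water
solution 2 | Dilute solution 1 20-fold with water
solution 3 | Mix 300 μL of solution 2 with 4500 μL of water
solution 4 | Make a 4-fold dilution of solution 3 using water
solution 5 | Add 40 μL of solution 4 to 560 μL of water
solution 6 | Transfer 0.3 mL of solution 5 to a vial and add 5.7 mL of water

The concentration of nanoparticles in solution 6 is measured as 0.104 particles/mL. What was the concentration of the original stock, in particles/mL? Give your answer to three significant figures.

Step 1: 160 μL + 1840 μL = 2000 μL total → factor 2000/160 = 12.5
Step 2: 20-fold → factor 20
Step 3: 300 μL + 4500 μL = 4800 μL total → factor 4800/300 = 16
Step 4: 4-fold → factor 4
Step 5: 40 μL + 560 μL = 600 μL total → factor 600/40 = 15
Step 6: 0.3 mL + 5.7 mL = 6 mL total → factor 6/0.3 = 20
Overall dilution factor = 12.5 × 20 × 16 × 4 × 15 × 20 = 4.8 × 10^6
Stock = 0.104 particles/mL × 4.8 × 10^6 = 4.99 × 10^5 particles/mL

4.99 × 10^5 particles/mL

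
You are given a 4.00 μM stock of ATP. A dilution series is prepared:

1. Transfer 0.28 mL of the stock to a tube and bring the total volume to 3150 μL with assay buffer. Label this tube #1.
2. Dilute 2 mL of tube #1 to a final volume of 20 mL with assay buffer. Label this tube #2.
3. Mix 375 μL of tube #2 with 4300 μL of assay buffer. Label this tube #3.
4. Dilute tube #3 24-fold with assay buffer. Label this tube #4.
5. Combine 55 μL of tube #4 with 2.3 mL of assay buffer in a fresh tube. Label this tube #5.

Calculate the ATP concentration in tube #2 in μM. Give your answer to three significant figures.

0.0356 μM

Step 1: 0.28 mL brought to 3150 μL → factor 3.15/0.28 = 11.25
Step 2: 2 mL brought to 20 mL → factor 20/2 = 10
Dilution factor through tube #2 = 11.25 × 10 = 112.5
[tube #2] = 4.00 μM / 112.5 = 0.0356 μM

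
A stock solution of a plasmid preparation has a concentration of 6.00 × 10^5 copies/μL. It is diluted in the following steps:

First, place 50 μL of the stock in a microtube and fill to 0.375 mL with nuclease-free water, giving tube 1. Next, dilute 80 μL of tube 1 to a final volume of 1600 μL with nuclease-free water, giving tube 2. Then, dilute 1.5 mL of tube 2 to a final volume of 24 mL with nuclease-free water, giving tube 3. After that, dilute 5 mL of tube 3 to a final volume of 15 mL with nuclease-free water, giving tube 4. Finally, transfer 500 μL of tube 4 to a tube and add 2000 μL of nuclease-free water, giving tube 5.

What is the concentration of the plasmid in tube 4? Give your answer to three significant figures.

Step 1: 50 μL brought to 0.375 mL → factor 375/50 = 7.5
Step 2: 80 μL brought to 1600 μL → factor 1600/80 = 20
Step 3: 1.5 mL brought to 24 mL → factor 24/1.5 = 16
Step 4: 5 mL brought to 15 mL → factor 15/5 = 3
Dilution factor through tube 4 = 7.5 × 20 × 16 × 3 = 7200
[tube 4] = 6.00 × 10^5 copies/μL / 7200 = 83.3 copies/μL

83.3 copies/μL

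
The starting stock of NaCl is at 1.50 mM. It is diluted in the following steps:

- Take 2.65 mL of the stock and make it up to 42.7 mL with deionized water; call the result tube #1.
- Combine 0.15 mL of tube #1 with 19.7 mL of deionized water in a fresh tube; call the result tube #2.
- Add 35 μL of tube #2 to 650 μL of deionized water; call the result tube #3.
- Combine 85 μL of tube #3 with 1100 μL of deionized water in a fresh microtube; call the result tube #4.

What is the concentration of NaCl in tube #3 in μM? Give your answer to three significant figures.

Step 1: 2.65 mL brought to 42.7 mL → factor 42.7/2.65 = 16.113
Step 2: 0.15 mL + 19.7 mL = 19.85 mL total → factor 19.85/0.15 = 132.33
Step 3: 35 μL + 650 μL = 685 μL total → factor 685/35 = 19.571
Dilution factor through tube #3 = 16.113 × 132.33 × 19.571 = 41732
[tube #3] = 1.50 mM / 41732 = 3.594 × 10^-5 mM = 0.0359 μM

0.0359 μM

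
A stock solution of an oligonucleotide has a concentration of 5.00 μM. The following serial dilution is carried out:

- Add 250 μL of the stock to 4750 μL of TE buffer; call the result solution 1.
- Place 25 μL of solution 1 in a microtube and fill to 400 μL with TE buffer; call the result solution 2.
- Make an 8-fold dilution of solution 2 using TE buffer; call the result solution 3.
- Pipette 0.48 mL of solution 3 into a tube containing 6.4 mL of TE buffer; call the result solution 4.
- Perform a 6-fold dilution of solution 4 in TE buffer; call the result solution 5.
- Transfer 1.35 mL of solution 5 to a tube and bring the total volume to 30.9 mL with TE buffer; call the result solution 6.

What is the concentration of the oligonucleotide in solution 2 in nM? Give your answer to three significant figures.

15.6 nM

Step 1: 250 μL + 4750 μL = 5000 μL total → factor 5000/250 = 20
Step 2: 25 μL brought to 400 μL → factor 400/25 = 16
Dilution factor through solution 2 = 20 × 16 = 320
[solution 2] = 5.00 μM / 320 = 0.01562 μM = 15.6 nM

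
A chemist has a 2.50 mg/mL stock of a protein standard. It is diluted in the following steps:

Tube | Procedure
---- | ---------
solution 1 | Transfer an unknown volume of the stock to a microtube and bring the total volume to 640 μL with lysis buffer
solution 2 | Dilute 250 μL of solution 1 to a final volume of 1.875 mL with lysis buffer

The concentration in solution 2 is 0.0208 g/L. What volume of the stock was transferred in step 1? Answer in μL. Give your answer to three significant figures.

Step 1: v brought to 640 μL → factor = 640 μL/v
Step 2: 250 μL brought to 1.875 mL → factor 1875/250 = 7.5
Product of known-step factors = 7.5
Overall factor = 2.50 mg/mL / (0.0208 g/L) = 120.19
Step-1 factor = 120.19 / 7.5 = 16.026
v = 640 μL / 16.026 = 39.9 μL

39.9 μL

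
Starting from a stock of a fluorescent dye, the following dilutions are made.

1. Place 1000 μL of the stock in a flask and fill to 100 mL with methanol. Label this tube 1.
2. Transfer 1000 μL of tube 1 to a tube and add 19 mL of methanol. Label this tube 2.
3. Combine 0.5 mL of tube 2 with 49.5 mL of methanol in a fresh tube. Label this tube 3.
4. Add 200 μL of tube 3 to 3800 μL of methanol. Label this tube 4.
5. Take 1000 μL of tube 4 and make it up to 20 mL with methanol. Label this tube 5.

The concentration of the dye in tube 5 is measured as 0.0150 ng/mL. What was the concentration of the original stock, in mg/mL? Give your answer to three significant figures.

Step 1: 1000 μL brought to 100 mL → factor 1 × 10^5/1000 = 100
Step 2: 1000 μL + 19 mL = 20000 μL total → factor 20000/1000 = 20
Step 3: 0.5 mL + 49.5 mL = 50 mL total → factor 50/0.5 = 100
Step 4: 200 μL + 3800 μL = 4000 μL total → factor 4000/200 = 20
Step 5: 1000 μL brought to 20 mL → factor 20000/1000 = 20
Overall dilution factor = 100 × 20 × 100 × 20 × 20 = 8 × 10^7
Stock = 0.0150 ng/mL × 8 × 10^7 = 1.200 × 10^6 ng/mL = 1.20 mg/mL

1.20 mg/mL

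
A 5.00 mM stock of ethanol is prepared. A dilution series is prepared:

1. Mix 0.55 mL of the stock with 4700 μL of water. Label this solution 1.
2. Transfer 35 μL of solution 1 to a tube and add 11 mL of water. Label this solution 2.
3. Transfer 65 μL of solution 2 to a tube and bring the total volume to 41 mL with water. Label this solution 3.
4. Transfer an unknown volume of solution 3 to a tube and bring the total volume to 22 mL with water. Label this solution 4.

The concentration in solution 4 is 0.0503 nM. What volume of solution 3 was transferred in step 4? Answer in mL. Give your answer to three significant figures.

Step 1: 0.55 mL + 4700 μL = 5.25 mL total → factor 5.25/0.55 = 9.5455
Step 2: 35 μL + 11 mL = 11035 μL total → factor 11035/35 = 315.29
Step 3: 65 μL brought to 41 mL → factor 41000/65 = 630.77
Step 4: v brought to 22 mL → factor = 22 mL/v
Product of known-step factors = 1.8983 × 10^6
Overall factor = 5.00 mM / (0.0503 nM) = 9.9404 × 10^7
Step-4 factor = 9.9404 × 10^7 / 1.8983 × 10^6 = 52.364
v = 22 mL / 52.364 = 0.420 mL

0.420 mL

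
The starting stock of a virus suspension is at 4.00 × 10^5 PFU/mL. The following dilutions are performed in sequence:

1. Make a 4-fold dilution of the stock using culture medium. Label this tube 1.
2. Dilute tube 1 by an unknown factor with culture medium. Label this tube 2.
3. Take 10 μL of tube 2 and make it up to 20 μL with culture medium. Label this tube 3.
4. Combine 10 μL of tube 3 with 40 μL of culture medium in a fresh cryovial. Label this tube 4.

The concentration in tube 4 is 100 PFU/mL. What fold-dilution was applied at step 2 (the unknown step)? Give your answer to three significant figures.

100-fold

Step 1: 4-fold → factor 4
Step 2: unknown factor x
Step 3: 10 μL brought to 20 μL → factor 20/10 = 2
Step 4: 10 μL + 40 μL = 50 μL total → factor 50/10 = 5
Product of known-step factors = 40
Overall factor = 4.00 × 10^5 PFU/mL / (100 PFU/mL) = 4000
x = 4000 / 40 = 100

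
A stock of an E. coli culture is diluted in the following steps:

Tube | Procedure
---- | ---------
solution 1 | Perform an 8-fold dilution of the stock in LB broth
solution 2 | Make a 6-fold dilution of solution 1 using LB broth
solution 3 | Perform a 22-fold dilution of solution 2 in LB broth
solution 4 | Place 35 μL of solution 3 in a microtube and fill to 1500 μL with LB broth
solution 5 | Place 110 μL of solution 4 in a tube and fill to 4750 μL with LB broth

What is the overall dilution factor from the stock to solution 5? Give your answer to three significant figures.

1.95 × 10^6

Step 1: 8-fold → factor 8
Step 2: 6-fold → factor 6
Step 3: 22-fold → factor 22
Step 4: 35 μL brought to 1500 μL → factor 1500/35 = 42.857
Step 5: 110 μL brought to 4750 μL → factor 4750/110 = 43.182
Overall dilution factor = 8 × 6 × 22 × 42.857 × 43.182 = 1.9543 × 10^6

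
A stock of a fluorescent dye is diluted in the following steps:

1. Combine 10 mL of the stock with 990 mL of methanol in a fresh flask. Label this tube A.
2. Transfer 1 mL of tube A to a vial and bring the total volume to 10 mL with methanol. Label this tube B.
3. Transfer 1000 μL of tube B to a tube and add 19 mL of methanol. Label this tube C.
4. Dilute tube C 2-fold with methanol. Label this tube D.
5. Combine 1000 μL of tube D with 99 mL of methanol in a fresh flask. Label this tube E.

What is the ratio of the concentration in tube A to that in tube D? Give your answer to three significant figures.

Step 1: 10 mL + 990 mL = 1000 mL total → factor 1000/10 = 100
Step 2: 1 mL brought to 10 mL → factor 10/1 = 10
Step 3: 1000 μL + 19 mL = 20000 μL total → factor 20000/1000 = 20
Step 4: 2-fold → factor 2
Dilution factor to tube A = 100; to tube D = 40000
[tube A]/[tube D] = (factor to tube D)/(factor to tube A) = 40000/100 = 400

400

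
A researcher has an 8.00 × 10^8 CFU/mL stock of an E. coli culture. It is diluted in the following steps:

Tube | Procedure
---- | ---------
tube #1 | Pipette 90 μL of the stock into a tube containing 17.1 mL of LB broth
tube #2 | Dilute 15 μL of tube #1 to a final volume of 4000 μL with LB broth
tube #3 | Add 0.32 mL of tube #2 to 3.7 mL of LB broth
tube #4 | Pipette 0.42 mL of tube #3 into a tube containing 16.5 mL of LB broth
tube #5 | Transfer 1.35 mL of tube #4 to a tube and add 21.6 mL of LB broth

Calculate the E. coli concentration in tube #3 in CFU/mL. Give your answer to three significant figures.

Step 1: 90 μL + 17.1 mL = 17190 μL total → factor 17190/90 = 191
Step 2: 15 μL brought to 4000 μL → factor 4000/15 = 266.67
Step 3: 0.32 mL + 3.7 mL = 4.02 mL total → factor 4.02/0.32 = 12.562
Dilution factor through tube #3 = 191 × 266.67 × 12.562 = 6.3985 × 10^5
[tube #3] = 8.00 × 10^8 CFU/mL / 6.3985 × 10^5 = 1.25 × 10^3 CFU/mL

1.25 × 10^3 CFU/mL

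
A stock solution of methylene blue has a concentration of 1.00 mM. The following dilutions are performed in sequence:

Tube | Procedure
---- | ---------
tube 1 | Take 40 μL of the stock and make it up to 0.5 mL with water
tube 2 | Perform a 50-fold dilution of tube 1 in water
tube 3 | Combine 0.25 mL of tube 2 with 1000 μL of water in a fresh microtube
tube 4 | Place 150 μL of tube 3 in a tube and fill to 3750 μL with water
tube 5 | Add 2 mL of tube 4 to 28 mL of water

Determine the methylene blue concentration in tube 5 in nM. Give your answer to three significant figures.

Step 1: 40 μL brought to 0.5 mL → factor 500/40 = 12.5
Step 2: 50-fold → factor 50
Step 3: 0.25 mL + 1000 μL = 1.25 mL total → factor 1.25/0.25 = 5
Step 4: 150 μL brought to 3750 μL → factor 3750/150 = 25
Step 5: 2 mL + 28 mL = 30 mL total → factor 30/2 = 15
Overall dilution factor = 12.5 × 50 × 5 × 25 × 15 = 1.1719 × 10^6
Final = 1.00 mM / 1.1719 × 10^6 = 8.533 × 10^-7 mM = 0.853 nM

0.853 nM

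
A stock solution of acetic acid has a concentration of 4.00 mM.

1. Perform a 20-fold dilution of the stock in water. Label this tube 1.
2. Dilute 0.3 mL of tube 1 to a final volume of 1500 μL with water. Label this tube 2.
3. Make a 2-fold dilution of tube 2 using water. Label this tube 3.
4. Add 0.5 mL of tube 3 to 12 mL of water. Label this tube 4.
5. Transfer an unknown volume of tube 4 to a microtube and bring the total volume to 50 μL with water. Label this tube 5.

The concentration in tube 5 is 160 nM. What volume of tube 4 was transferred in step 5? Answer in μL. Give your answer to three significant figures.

Step 1: 20-fold → factor 20
Step 2: 0.3 mL brought to 1500 μL → factor 1.5/0.3 = 5
Step 3: 2-fold → factor 2
Step 4: 0.5 mL + 12 mL = 12.5 mL total → factor 12.5/0.5 = 25
Step 5: v brought to 50 μL → factor = 50 μL/v
Product of known-step factors = 5000
Overall factor = 4.00 mM / (160 nM) = 25000
Step-5 factor = 25000 / 5000 = 5
v = 50 μL / 5 = 10.0 μL

10.0 μL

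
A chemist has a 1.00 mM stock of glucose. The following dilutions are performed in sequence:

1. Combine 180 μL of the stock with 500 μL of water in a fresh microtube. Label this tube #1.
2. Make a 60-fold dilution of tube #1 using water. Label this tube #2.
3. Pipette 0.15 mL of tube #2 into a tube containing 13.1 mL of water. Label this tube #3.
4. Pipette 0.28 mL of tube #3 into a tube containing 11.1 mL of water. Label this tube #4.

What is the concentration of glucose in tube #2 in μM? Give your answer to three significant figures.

Step 1: 180 μL + 500 μL = 680 μL total → factor 680/180 = 3.7778
Step 2: 60-fold → factor 60
Dilution factor through tube #2 = 3.7778 × 60 = 226.67
[tube #2] = 1.00 mM / 226.67 = 0.004412 mM = 4.41 μM

4.41 μM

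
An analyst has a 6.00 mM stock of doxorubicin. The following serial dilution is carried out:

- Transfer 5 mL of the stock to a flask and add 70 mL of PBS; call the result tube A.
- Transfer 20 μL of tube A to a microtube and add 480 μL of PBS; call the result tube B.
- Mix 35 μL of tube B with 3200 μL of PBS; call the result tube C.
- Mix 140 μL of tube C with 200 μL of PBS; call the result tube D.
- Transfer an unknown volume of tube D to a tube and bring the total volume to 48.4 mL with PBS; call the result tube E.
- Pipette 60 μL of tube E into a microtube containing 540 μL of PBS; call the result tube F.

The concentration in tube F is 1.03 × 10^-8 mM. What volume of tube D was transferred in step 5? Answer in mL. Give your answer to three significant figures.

Step 1: 5 mL + 70 mL = 75 mL total → factor 75/5 = 15
Step 2: 20 μL + 480 μL = 500 μL total → factor 500/20 = 25
Step 3: 35 μL + 3200 μL = 3235 μL total → factor 3235/35 = 92.429
Step 4: 140 μL + 200 μL = 340 μL total → factor 340/140 = 2.4286
Step 5: v brought to 48.4 mL → factor = 48.4 mL/v
Step 6: 60 μL + 540 μL = 600 μL total → factor 600/60 = 10
Product of known-step factors = 8.4176 × 10^5
Overall factor = 6.00 mM / (1.03 × 10^-8 mM) = 5.8252 × 10^8
Step-5 factor = 5.8252 × 10^8 / 8.4176 × 10^5 = 692.03
v = 48.4 mL / 692.03 = 0.0699 mL

0.0699 mL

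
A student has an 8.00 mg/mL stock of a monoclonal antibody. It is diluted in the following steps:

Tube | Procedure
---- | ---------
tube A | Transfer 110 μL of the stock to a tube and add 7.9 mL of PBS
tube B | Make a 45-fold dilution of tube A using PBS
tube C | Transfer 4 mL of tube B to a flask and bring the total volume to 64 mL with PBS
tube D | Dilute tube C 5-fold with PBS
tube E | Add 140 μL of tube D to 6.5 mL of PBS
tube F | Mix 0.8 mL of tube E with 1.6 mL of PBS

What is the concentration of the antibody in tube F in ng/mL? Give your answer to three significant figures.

Step 1: 110 μL + 7.9 mL = 8010 μL total → factor 8010/110 = 72.818
Step 2: 45-fold → factor 45
Step 3: 4 mL brought to 64 mL → factor 64/4 = 16
Step 4: 5-fold → factor 5
Step 5: 140 μL + 6.5 mL = 6640 μL total → factor 6640/140 = 47.429
Step 6: 0.8 mL + 1.6 mL = 2.4 mL total → factor 2.4/0.8 = 3
Overall dilution factor = 72.818 × 45 × 16 × 5 × 47.429 × 3 = 3.73 × 10^7
Final = 8.00 mg/mL / 3.73 × 10^7 = 2.145 × 10^-7 mg/mL = 0.214 ng/mL

0.214 ng/mL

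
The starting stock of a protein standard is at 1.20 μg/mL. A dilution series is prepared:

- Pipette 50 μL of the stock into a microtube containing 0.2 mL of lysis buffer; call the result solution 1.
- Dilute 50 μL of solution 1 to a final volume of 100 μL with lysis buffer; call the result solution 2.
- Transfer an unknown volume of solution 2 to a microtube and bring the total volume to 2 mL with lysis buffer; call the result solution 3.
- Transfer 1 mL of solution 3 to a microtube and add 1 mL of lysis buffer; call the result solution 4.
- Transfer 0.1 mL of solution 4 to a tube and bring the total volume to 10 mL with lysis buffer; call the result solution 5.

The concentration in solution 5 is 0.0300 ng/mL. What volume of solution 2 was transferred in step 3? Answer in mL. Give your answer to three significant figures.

Step 1: 50 μL + 0.2 mL = 250 μL total → factor 250/50 = 5
Step 2: 50 μL brought to 100 μL → factor 100/50 = 2
Step 3: v brought to 2 mL → factor = 2 mL/v
Step 4: 1 mL + 1 mL = 2 mL total → factor 2/1 = 2
Step 5: 0.1 mL brought to 10 mL → factor 10/0.1 = 100
Product of known-step factors = 2000
Overall factor = 1.20 μg/mL / (0.0300 ng/mL) = 40000
Step-3 factor = 40000 / 2000 = 20
v = 2 mL / 20 = 0.100 mL

0.100 mL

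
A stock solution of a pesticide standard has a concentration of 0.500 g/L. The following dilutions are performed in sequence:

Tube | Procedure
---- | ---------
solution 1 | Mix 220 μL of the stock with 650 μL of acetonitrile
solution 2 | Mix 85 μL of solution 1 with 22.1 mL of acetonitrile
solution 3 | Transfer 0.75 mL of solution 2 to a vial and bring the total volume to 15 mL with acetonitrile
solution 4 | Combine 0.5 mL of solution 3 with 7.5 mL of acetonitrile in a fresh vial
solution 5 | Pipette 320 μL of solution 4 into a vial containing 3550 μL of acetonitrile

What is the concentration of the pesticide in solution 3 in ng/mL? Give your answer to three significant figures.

24.2 ng/mL

Step 1: 220 μL + 650 μL = 870 μL total → factor 870/220 = 3.9545
Step 2: 85 μL + 22.1 mL = 22185 μL total → factor 22185/85 = 261
Step 3: 0.75 mL brought to 15 mL → factor 15/0.75 = 20
Dilution factor through solution 3 = 3.9545 × 261 × 20 = 20643
[solution 3] = 0.500 g/L / 20643 = 2.422 × 10^-5 g/L = 24.2 ng/mL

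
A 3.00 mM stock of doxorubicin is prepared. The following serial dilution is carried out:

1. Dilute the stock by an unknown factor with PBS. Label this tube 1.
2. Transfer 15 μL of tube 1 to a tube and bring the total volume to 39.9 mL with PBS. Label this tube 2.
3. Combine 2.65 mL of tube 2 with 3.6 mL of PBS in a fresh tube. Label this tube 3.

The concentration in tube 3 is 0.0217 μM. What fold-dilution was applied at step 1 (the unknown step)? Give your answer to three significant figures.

22.0-fold

Step 1: unknown factor x
Step 2: 15 μL brought to 39.9 mL → factor 39900/15 = 2660
Step 3: 2.65 mL + 3.6 mL = 6.25 mL total → factor 6.25/2.65 = 2.3585
Product of known-step factors = 6273.6
Overall factor = 3.00 mM / (0.0217 μM) = 1.3825 × 10^5
x = 1.3825 × 10^5 / 6273.6 = 22.0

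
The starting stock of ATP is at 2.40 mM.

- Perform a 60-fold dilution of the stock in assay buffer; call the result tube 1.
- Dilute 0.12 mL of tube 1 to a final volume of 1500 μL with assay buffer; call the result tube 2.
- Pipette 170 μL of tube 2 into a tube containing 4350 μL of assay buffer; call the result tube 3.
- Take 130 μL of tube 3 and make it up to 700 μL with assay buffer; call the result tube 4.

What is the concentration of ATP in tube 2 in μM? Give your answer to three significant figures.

3.20 μM

Step 1: 60-fold → factor 60
Step 2: 0.12 mL brought to 1500 μL → factor 1.5/0.12 = 12.5
Dilution factor through tube 2 = 60 × 12.5 = 750
[tube 2] = 2.40 mM / 750 = 0.003200 mM = 3.20 μM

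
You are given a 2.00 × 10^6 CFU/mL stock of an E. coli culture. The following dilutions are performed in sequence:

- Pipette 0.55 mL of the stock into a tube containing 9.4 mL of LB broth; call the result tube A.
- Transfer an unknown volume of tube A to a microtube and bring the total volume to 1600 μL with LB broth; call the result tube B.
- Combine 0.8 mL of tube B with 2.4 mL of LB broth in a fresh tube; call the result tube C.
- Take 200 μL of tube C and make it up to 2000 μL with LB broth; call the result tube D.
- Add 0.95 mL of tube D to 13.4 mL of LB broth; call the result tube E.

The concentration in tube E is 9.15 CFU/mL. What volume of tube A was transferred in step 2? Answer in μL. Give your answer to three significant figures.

80.0 μL

Step 1: 0.55 mL + 9.4 mL = 9.95 mL total → factor 9.95/0.55 = 18.091
Step 2: v brought to 1600 μL → factor = 1600 μL/v
Step 3: 0.8 mL + 2.4 mL = 3.2 mL total → factor 3.2/0.8 = 4
Step 4: 200 μL brought to 2000 μL → factor 2000/200 = 10
Step 5: 0.95 mL + 13.4 mL = 14.35 mL total → factor 14.35/0.95 = 15.105
Product of known-step factors = 10931
Overall factor = 2.00 × 10^6 CFU/mL / (9.15 CFU/mL) = 2.1858 × 10^5
Step-2 factor = 2.1858 × 10^5 / 10931 = 19.997
v = 1600 μL / 19.997 = 80.0 μL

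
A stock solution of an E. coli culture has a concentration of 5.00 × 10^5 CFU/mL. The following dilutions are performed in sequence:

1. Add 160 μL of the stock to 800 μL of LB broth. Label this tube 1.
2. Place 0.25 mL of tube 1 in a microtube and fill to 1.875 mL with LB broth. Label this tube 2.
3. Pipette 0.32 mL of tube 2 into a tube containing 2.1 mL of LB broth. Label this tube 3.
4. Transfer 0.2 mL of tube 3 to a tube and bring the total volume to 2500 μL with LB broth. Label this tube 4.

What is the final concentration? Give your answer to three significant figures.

118 CFU/mL

Step 1: 160 μL + 800 μL = 960 μL total → factor 960/160 = 6
Step 2: 0.25 mL brought to 1.875 mL → factor 1.875/0.25 = 7.5
Step 3: 0.32 mL + 2.1 mL = 2.42 mL total → factor 2.42/0.32 = 7.5625
Step 4: 0.2 mL brought to 2500 μL → factor 2.5/0.2 = 12.5
Overall dilution factor = 6 × 7.5 × 7.5625 × 12.5 = 4253.9
Final = 5.00 × 10^5 CFU/mL / 4253.9 = 118 CFU/mL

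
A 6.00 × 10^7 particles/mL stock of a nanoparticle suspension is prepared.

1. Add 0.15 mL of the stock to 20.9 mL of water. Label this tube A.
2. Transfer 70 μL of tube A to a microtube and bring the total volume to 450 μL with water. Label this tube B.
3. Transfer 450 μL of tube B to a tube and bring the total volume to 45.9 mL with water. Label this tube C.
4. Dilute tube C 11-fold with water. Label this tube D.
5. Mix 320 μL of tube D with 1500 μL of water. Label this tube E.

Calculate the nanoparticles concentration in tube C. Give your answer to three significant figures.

652 particles/mL

Step 1: 0.15 mL + 20.9 mL = 21.05 mL total → factor 21.05/0.15 = 140.33
Step 2: 70 μL brought to 450 μL → factor 450/70 = 6.4286
Step 3: 450 μL brought to 45.9 mL → factor 45900/450 = 102
Dilution factor through tube C = 140.33 × 6.4286 × 102 = 92019
[tube C] = 6.00 × 10^7 particles/mL / 92019 = 652 particles/mL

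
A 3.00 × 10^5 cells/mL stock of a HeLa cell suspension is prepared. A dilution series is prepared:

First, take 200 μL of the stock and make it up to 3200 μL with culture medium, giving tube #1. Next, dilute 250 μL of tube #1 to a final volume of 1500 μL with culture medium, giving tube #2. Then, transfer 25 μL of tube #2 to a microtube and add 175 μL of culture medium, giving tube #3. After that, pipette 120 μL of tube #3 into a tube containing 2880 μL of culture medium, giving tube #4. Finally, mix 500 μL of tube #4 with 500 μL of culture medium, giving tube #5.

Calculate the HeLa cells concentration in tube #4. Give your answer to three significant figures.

15.6 cells/mL

Step 1: 200 μL brought to 3200 μL → factor 3200/200 = 16
Step 2: 250 μL brought to 1500 μL → factor 1500/250 = 6
Step 3: 25 μL + 175 μL = 200 μL total → factor 200/25 = 8
Step 4: 120 μL + 2880 μL = 3000 μL total → factor 3000/120 = 25
Dilution factor through tube #4 = 16 × 6 × 8 × 25 = 19200
[tube #4] = 3.00 × 10^5 cells/mL / 19200 = 15.6 cells/mL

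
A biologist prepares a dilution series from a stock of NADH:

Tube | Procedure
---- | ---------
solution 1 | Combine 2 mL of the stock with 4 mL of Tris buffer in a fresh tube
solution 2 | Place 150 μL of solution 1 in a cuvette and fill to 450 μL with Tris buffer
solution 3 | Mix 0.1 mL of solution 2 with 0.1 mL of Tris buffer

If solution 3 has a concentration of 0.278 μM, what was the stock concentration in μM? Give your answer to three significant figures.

Step 1: 2 mL + 4 mL = 6 mL total → factor 6/2 = 3
Step 2: 150 μL brought to 450 μL → factor 450/150 = 3
Step 3: 0.1 mL + 0.1 mL = 0.2 mL total → factor 0.2/0.1 = 2
Overall dilution factor = 3 × 3 × 2 = 18
Stock = 0.278 μM × 18 = 5.00 μM

5.00 μM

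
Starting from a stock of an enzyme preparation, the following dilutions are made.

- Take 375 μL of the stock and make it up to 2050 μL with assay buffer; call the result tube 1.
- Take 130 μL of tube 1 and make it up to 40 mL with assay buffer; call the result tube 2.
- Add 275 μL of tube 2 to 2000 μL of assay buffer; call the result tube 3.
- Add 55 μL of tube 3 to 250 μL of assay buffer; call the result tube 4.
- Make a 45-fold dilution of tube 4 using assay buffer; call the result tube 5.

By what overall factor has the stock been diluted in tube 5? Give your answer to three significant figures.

3.47 × 10^6

Step 1: 375 μL brought to 2050 μL → factor 2050/375 = 5.4667
Step 2: 130 μL brought to 40 mL → factor 40000/130 = 307.69
Step 3: 275 μL + 2000 μL = 2275 μL total → factor 2275/275 = 8.2727
Step 4: 55 μL + 250 μL = 305 μL total → factor 305/55 = 5.5455
Step 5: 45-fold → factor 45
Overall dilution factor = 5.4667 × 307.69 × 8.2727 × 5.5455 × 45 = 3.4725 × 10^6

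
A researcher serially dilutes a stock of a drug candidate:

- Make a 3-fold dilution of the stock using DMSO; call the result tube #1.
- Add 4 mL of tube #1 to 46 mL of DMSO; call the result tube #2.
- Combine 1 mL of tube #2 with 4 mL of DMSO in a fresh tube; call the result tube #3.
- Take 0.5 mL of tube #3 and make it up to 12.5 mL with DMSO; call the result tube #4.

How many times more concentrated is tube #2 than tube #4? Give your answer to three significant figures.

125

Step 1: 3-fold → factor 3
Step 2: 4 mL + 46 mL = 50 mL total → factor 50/4 = 12.5
Step 3: 1 mL + 4 mL = 5 mL total → factor 5/1 = 5
Step 4: 0.5 mL brought to 12.5 mL → factor 12.5/0.5 = 25
Dilution factor to tube #2 = 37.5; to tube #4 = 4687.5
[tube #2]/[tube #4] = (factor to tube #4)/(factor to tube #2) = 4687.5/37.5 = 125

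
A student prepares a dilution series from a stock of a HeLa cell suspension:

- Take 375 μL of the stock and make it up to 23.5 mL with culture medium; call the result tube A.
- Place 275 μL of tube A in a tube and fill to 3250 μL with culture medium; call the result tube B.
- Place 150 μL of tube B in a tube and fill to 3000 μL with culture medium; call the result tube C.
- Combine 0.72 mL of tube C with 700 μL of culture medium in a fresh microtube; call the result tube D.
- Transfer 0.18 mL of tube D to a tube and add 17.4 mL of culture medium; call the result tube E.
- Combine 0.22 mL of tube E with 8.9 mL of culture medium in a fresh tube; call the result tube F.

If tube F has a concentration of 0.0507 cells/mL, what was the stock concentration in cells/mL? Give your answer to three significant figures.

6.00 × 10^6 cells/mL

Step 1: 375 μL brought to 23.5 mL → factor 23500/375 = 62.667
Step 2: 275 μL brought to 3250 μL → factor 3250/275 = 11.818
Step 3: 150 μL brought to 3000 μL → factor 3000/150 = 20
Step 4: 0.72 mL + 700 μL = 1.42 mL total → factor 1.42/0.72 = 1.9722
Step 5: 0.18 mL + 17.4 mL = 17.58 mL total → factor 17.58/0.18 = 97.667
Step 6: 0.22 mL + 8.9 mL = 9.12 mL total → factor 9.12/0.22 = 41.455
Overall dilution factor = 62.667 × 11.818 × 20 × 1.9722 × 97.667 × 41.455 = 1.1827 × 10^8
Stock = 0.0507 cells/mL × 1.1827 × 10^8 = 6.00 × 10^6 cells/mL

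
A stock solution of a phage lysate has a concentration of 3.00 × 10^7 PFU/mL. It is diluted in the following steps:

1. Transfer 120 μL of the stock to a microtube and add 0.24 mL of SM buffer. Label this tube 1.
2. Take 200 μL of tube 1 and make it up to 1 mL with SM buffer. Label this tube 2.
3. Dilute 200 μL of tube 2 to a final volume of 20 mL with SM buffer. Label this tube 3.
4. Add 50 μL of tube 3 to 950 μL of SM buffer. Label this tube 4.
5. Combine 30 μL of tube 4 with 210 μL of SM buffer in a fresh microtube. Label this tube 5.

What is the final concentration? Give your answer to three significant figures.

125 PFU/mL

Step 1: 120 μL + 0.24 mL = 360 μL total → factor 360/120 = 3
Step 2: 200 μL brought to 1 mL → factor 1000/200 = 5
Step 3: 200 μL brought to 20 mL → factor 20000/200 = 100
Step 4: 50 μL + 950 μL = 1000 μL total → factor 1000/50 = 20
Step 5: 30 μL + 210 μL = 240 μL total → factor 240/30 = 8
Overall dilution factor = 3 × 5 × 100 × 20 × 8 = 2.4 × 10^5
Final = 3.00 × 10^7 PFU/mL / 2.4 × 10^5 = 125 PFU/mL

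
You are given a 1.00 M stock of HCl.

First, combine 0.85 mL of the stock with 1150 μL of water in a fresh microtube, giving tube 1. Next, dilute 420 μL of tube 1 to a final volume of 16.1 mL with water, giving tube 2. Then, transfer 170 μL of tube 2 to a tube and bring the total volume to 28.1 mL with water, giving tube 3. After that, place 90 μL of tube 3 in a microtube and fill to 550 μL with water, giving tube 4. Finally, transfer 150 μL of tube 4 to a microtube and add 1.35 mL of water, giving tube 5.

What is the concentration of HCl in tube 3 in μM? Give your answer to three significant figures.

Step 1: 0.85 mL + 1150 μL = 2 mL total → factor 2/0.85 = 2.3529
Step 2: 420 μL brought to 16.1 mL → factor 16100/420 = 38.333
Step 3: 170 μL brought to 28.1 mL → factor 28100/170 = 165.29
Dilution factor through tube 3 = 2.3529 × 38.333 × 165.29 = 14909
[tube 3] = 1.00 M / 14909 = 6.707 × 10^-5 M = 67.1 μM

67.1 μM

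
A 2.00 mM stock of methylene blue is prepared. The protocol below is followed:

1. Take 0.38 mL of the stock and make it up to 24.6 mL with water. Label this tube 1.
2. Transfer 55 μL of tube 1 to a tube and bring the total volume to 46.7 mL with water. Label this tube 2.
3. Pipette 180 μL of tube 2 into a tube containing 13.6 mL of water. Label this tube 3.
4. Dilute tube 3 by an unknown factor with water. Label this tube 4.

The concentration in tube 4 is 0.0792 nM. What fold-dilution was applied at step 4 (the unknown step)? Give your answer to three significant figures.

6.00-fold

Step 1: 0.38 mL brought to 24.6 mL → factor 24.6/0.38 = 64.737
Step 2: 55 μL brought to 46.7 mL → factor 46700/55 = 849.09
Step 3: 180 μL + 13.6 mL = 13780 μL total → factor 13780/180 = 76.556
Step 4: unknown factor x
Product of known-step factors = 4.2081 × 10^6
Overall factor = 2.00 mM / (0.0792 nM) = 2.5253 × 10^7
x = 2.5253 × 10^7 / 4.2081 × 10^6 = 6.00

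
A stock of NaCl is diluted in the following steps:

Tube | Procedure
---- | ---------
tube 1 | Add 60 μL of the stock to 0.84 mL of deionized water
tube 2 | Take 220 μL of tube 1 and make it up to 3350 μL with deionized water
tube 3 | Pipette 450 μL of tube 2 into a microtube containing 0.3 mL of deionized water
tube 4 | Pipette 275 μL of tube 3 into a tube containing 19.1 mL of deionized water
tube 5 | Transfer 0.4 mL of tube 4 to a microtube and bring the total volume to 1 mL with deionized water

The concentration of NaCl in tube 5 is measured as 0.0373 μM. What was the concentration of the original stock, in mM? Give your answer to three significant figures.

2.50 mM

Step 1: 60 μL + 0.84 mL = 900 μL total → factor 900/60 = 15
Step 2: 220 μL brought to 3350 μL → factor 3350/220 = 15.227
Step 3: 450 μL + 0.3 mL = 750 μL total → factor 750/450 = 1.6667
Step 4: 275 μL + 19.1 mL = 19375 μL total → factor 19375/275 = 70.455
Step 5: 0.4 mL brought to 1 mL → factor 1/0.4 = 2.5
Overall dilution factor = 15 × 15.227 × 1.6667 × 70.455 × 2.5 = 67052
Stock = 0.0373 μM × 67052 = 2501 μM = 2.50 mM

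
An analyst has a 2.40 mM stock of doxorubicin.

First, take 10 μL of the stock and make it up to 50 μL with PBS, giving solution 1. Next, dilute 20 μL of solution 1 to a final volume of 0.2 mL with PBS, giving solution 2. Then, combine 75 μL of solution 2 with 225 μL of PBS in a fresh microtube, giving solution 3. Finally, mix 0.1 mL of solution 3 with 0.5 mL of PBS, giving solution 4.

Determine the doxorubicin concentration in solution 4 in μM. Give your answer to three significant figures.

Step 1: 10 μL brought to 50 μL → factor 50/10 = 5
Step 2: 20 μL brought to 0.2 mL → factor 200/20 = 10
Step 3: 75 μL + 225 μL = 300 μL total → factor 300/75 = 4
Step 4: 0.1 mL + 0.5 mL = 0.6 mL total → factor 0.6/0.1 = 6
Overall dilution factor = 5 × 10 × 4 × 6 = 1200
Final = 2.40 mM / 1200 = 0.002000 mM = 2.00 μM

2.00 μM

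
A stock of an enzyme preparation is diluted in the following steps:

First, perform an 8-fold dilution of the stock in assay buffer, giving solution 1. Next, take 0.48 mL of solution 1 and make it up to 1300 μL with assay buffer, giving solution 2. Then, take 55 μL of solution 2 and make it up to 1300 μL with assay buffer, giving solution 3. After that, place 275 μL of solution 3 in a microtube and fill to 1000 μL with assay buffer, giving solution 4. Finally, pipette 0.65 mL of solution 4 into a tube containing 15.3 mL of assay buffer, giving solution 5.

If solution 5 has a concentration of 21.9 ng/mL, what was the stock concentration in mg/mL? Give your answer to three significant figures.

Step 1: 8-fold → factor 8
Step 2: 0.48 mL brought to 1300 μL → factor 1.3/0.48 = 2.7083
Step 3: 55 μL brought to 1300 μL → factor 1300/55 = 23.636
Step 4: 275 μL brought to 1000 μL → factor 1000/275 = 3.6364
Step 5: 0.65 mL + 15.3 mL = 15.95 mL total → factor 15.95/0.65 = 24.538
Overall dilution factor = 8 × 2.7083 × 23.636 × 3.6364 × 24.538 = 45697
Stock = 21.9 ng/mL × 45697 = 1.001 × 10^6 ng/mL = 1.00 mg/mL

1.00 mg/mL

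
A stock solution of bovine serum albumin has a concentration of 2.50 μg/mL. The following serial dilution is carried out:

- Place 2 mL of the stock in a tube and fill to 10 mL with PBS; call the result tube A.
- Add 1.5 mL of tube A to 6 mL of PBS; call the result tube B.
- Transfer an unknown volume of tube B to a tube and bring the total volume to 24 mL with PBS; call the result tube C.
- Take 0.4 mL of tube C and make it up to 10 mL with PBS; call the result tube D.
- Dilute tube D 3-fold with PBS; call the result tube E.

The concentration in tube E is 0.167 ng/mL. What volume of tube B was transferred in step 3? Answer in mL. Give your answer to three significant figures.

3.01 mL

Step 1: 2 mL brought to 10 mL → factor 10/2 = 5
Step 2: 1.5 mL + 6 mL = 7.5 mL total → factor 7.5/1.5 = 5
Step 3: v brought to 24 mL → factor = 24 mL/v
Step 4: 0.4 mL brought to 10 mL → factor 10/0.4 = 25
Step 5: 3-fold → factor 3
Product of known-step factors = 1875
Overall factor = 2.50 μg/mL / (0.167 ng/mL) = 14970
Step-3 factor = 14970 / 1875 = 7.984
v = 24 mL / 7.984 = 3.01 mL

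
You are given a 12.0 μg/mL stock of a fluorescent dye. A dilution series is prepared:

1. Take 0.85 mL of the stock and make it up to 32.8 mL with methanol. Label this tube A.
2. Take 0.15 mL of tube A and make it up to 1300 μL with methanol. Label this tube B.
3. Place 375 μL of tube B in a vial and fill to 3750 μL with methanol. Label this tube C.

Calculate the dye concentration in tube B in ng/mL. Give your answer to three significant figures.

Step 1: 0.85 mL brought to 32.8 mL → factor 32.8/0.85 = 38.588
Step 2: 0.15 mL brought to 1300 μL → factor 1.3/0.15 = 8.6667
Dilution factor through tube B = 38.588 × 8.6667 = 334.43
[tube B] = 12.0 μg/mL / 334.43 = 0.03588 μg/mL = 35.9 ng/mL

35.9 ng/mL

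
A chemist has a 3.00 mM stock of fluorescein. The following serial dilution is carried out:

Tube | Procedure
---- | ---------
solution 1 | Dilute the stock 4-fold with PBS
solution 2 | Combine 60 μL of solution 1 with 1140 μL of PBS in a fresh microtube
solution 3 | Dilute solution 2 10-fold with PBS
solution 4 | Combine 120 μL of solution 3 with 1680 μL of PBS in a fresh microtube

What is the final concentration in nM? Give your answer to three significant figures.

250 nM

Step 1: 4-fold → factor 4
Step 2: 60 μL + 1140 μL = 1200 μL total → factor 1200/60 = 20
Step 3: 10-fold → factor 10
Step 4: 120 μL + 1680 μL = 1800 μL total → factor 1800/120 = 15
Overall dilution factor = 4 × 20 × 10 × 15 = 12000
Final = 3.00 mM / 12000 = 0.0002500 mM = 250 nM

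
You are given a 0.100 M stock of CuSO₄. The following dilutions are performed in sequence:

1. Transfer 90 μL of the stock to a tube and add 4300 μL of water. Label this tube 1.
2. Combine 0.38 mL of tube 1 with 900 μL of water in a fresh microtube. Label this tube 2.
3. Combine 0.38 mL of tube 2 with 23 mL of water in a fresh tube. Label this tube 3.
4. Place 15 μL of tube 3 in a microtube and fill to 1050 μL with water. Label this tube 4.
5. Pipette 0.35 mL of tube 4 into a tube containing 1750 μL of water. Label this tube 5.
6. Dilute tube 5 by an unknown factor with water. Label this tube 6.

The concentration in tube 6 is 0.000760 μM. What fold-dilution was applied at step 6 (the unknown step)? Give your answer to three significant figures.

31.0-fold

Step 1: 90 μL + 4300 μL = 4390 μL total → factor 4390/90 = 48.778
Step 2: 0.38 mL + 900 μL = 1.28 mL total → factor 1.28/0.38 = 3.3684
Step 3: 0.38 mL + 23 mL = 23.38 mL total → factor 23.38/0.38 = 61.526
Step 4: 15 μL brought to 1050 μL → factor 1050/15 = 70
Step 5: 0.35 mL + 1750 μL = 2.1 mL total → factor 2.1/0.35 = 6
Step 6: unknown factor x
Product of known-step factors = 4.2458 × 10^6
Overall factor = 0.100 M / (0.000760 μM) = 1.3158 × 10^8
x = 1.3158 × 10^8 / 4.2458 × 10^6 = 31.0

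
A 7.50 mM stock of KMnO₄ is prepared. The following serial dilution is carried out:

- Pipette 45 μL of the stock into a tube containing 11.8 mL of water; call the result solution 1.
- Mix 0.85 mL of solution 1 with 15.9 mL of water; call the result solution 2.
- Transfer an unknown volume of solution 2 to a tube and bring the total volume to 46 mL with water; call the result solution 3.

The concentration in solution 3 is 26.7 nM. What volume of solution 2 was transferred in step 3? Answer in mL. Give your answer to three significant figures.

Step 1: 45 μL + 11.8 mL = 11845 μL total → factor 11845/45 = 263.22
Step 2: 0.85 mL + 15.9 mL = 16.75 mL total → factor 16.75/0.85 = 19.706
Step 3: v brought to 46 mL → factor = 46 mL/v
Product of known-step factors = 5187
Overall factor = 7.50 mM / (26.7 nM) = 2.809 × 10^5
Step-3 factor = 2.809 × 10^5 / 5187 = 54.154
v = 46 mL / 54.154 = 0.849 mL

0.849 mL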